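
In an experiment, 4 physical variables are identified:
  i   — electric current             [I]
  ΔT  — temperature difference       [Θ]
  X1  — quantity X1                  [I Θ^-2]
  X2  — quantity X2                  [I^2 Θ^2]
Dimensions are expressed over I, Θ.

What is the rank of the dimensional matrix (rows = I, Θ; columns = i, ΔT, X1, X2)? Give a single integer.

2

Exponent matrix [I,Θ] × [i,ΔT,X1,X2]:
  I: [ 1  0  1  2]
  Θ: [ 0  1 -2  2]
Row reduction gives pivot columns i,ΔT; rank = 2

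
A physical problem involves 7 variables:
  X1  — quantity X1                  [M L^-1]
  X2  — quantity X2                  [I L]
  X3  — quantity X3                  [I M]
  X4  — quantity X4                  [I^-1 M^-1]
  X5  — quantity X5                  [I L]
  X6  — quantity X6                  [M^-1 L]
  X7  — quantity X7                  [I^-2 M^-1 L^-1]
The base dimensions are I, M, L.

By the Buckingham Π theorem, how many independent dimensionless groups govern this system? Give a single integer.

5

Dimensional matrix (I×M×L by X1×X2×X3×X4×X5×X6×X7):
  I: [ 0  1  1 -1  1  0 -2]
  M: [ 1  0  1 -1  0 -1 -1]
  L: [-1  1  0  0  1  1 -1]
Row reduction gives pivot columns X1,X2; rank = 2
Π count = n − r = 7 − 2 = 5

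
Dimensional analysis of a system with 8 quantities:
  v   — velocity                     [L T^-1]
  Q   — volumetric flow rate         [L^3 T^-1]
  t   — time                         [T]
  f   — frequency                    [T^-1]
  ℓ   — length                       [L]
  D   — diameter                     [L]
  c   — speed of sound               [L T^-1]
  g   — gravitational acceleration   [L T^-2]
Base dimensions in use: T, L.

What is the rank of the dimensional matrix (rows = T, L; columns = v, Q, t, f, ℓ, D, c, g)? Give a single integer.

2

Write exponents as rows T,L / cols v,Q,t,f,ℓ,D,c,g:
  T: [-1 -1  1 -1  0  0 -1 -2]
  L: [ 1  3  0  0  1  1  1  1]
RREF → pivots at {v,Q} ⇒ r = 2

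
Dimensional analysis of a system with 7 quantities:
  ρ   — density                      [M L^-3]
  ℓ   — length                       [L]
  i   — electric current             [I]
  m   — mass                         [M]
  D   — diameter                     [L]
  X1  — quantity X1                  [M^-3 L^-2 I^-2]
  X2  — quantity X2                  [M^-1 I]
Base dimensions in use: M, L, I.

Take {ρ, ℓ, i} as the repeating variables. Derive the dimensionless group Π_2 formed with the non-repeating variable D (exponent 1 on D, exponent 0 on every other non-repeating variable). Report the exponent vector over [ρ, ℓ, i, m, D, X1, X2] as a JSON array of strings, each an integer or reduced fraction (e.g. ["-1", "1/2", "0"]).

Dimensional matrix (M×L×I by ρ×ℓ×i×m×D×X1×X2):
  M: [ 1  0  0  1  0 -3 -1]
  L: [-3  1  0  0  1 -2  0]
  I: [ 0  0  1  0  0 -2  1]
Row reduction gives pivot columns ρ,ℓ,i; rank = 3
Pivot set = {ρ,ℓ,i}, free = {m,D,X1,X2}
RREF:
  r0: [   1    0    0    1    0   -3   -1]
  r1: [   0    1    0    3    1  -11   -3]
  r2: [   0    0    1    0    0   -2    1]
Fix exponent of D at 1, m at 0, X1 at 0, X2 at 0; solve each RREF row for its pivot's exponent:
  r0: exp(ρ) + (0)·1 = 0 ⇒ exp(ρ) = 0
  r1: exp(ℓ) + (1)·1 = 0 ⇒ exp(ℓ) = -1
  r2: exp(i) + (0)·1 = 0 ⇒ exp(i) = 0
Π_2 = ℓ^-1 · D

["0", "-1", "0", "0", "1", "0", "0"]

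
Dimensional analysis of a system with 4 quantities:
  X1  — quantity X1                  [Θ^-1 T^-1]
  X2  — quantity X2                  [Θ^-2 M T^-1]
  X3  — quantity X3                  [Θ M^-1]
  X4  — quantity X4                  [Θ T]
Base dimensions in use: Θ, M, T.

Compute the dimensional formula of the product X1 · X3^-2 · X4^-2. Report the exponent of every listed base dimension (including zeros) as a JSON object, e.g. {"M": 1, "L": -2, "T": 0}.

{"Θ": -5, "M": 2, "T": -3}

Exponent matrix [Θ,M,T] × [X1,X2,X3,X4]:
  Θ: [-1 -2  1  1]
  M: [ 0  1 -1  0]
  T: [-1 -1  0  1]
  [Θ]: (1)·-1+(-2)·1+(-2)·1 = -5
  [M]: (1)·0+(-2)·-1+(-2)·0 = 2
  [T]: (1)·-1+(-2)·0+(-2)·1 = -3
⇒ Θ^-5 M^2 T^-3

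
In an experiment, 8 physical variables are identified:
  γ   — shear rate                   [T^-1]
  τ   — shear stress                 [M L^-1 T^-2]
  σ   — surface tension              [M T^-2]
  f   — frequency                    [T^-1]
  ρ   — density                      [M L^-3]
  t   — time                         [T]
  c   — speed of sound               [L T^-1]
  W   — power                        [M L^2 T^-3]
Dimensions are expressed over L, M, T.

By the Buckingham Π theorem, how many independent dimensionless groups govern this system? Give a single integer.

5

Write exponents as rows L,M,T / cols γ,τ,σ,f,ρ,t,c,W:
  L: [ 0 -1  0  0 -3  0  1  2]
  M: [ 0  1  1  0  1  0  0  1]
  T: [-1 -2 -2 -1  0  1 -1 -3]
Row reduction gives pivot columns γ,τ,σ; rank = 3
Π count = n − r = 8 − 3 = 5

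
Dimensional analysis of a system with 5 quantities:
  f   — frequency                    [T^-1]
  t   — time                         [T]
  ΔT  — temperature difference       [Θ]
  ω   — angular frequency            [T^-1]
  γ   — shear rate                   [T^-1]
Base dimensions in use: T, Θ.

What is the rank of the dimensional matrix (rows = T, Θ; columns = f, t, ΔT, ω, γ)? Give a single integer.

Exponent matrix [T,Θ] × [f,t,ΔT,ω,γ]:
  T: [-1  1  0 -1 -1]
  Θ: [ 0  0  1  0  0]
Row reduction gives pivot columns f,ΔT; rank = 2

2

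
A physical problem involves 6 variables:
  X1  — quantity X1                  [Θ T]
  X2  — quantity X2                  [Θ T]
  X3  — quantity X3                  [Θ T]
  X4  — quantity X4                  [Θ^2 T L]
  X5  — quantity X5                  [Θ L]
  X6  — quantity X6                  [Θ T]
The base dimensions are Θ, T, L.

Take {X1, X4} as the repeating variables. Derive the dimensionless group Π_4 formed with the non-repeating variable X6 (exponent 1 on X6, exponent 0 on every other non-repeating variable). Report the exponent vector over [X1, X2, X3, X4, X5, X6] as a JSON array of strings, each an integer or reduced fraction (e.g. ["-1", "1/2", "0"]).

["-1", "0", "0", "0", "0", "1"]

Dimensional matrix (Θ×T×L by X1×X2×X3×X4×X5×X6):
  Θ: [ 1  1  1  2  1  1]
  T: [ 1  1  1  1  0  1]
  L: [ 0  0  0  1  1  0]
RREF → pivots at {X1,X4} ⇒ r = 2
Pivot set = {X1,X4}, free = {X2,X3,X5,X6}
RREF:
  r0: [   1    1    1    0   -1    1]
  r1: [   0    0    0    1    1    0]
  r2: [   0    0    0    0    0    0]
Fix exponent of X6 at 1, X2 at 0, X3 at 0, X5 at 0; solve each RREF row for its pivot's exponent:
  r0: exp(X1) + (1)·1 = 0 ⇒ exp(X1) = -1
  r1: exp(X4) + (0)·1 = 0 ⇒ exp(X4) = 0
Π_4 = X1^-1 · X6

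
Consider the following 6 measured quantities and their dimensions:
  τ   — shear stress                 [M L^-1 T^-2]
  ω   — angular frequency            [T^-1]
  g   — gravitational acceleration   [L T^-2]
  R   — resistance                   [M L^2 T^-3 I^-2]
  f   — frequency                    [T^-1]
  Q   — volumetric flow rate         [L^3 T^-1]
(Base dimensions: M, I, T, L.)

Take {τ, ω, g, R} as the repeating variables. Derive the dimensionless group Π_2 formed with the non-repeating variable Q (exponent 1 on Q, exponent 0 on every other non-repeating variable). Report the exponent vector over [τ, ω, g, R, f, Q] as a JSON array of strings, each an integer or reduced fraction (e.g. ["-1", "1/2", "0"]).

Exponent matrix [M,I,T,L] × [τ,ω,g,R,f,Q]:
  M: [ 1  0  0  1  0  0]
  I: [ 0  0  0 -2  0  0]
  T: [-2 -1 -2 -3 -1 -1]
  L: [-1  0  1  2  0  3]
RREF → pivots at {τ,ω,g,R} ⇒ r = 4
Repeat: τ,ω,g,R; free: f,Q
RREF:
  r0: [   1    0    0    0    0    0]
  r1: [   0    1    0    0    1   -5]
  r2: [   0    0    1    0    0    3]
  r3: [   0    0    0    1    0    0]
Fix exponent of Q at 1, f at 0; solve each RREF row for its pivot's exponent:
  r0: exp(τ) + (0)·1 = 0 ⇒ exp(τ) = 0
  r1: exp(ω) + (-5)·1 = 0 ⇒ exp(ω) = 5
  r2: exp(g) + (3)·1 = 0 ⇒ exp(g) = -3
  r3: exp(R) + (0)·1 = 0 ⇒ exp(R) = 0
Π_2 = ω^5 · g^-3 · Q

["0", "5", "-3", "0", "0", "1"]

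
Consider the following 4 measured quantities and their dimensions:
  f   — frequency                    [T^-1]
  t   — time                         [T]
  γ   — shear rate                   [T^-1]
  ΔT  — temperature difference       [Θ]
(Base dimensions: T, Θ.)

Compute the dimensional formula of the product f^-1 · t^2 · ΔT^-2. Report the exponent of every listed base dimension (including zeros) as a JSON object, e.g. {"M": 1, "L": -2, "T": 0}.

{"T": 3, "Θ": -2}

Exponent matrix [T,Θ] × [f,t,γ,ΔT]:
  T: [-1  1 -1  0]
  Θ: [ 0  0  0  1]
  [T]: (-1)·-1+(2)·1+(-2)·0 = 3
  [Θ]: (-1)·0+(2)·0+(-2)·1 = -2
⇒ T^3 Θ^-2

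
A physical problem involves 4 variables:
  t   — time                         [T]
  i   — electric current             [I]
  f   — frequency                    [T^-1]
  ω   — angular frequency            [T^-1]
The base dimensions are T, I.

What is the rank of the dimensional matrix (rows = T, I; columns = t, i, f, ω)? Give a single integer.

Write exponents as rows T,I / cols t,i,f,ω:
  T: [ 1  0 -1 -1]
  I: [ 0  1  0  0]
RREF → pivots at {t,i} ⇒ r = 2

2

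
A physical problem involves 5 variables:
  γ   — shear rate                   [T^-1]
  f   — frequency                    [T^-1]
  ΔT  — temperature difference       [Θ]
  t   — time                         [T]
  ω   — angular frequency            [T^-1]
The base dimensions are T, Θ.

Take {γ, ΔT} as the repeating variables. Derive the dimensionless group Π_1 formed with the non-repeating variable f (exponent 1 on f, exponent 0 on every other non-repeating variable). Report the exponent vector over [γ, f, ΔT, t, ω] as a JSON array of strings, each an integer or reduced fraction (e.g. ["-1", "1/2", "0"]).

["-1", "1", "0", "0", "0"]

Dimensional matrix (T×Θ by γ×f×ΔT×t×ω):
  T: [-1 -1  0  1 -1]
  Θ: [ 0  0  1  0  0]
Echelon form has 2 nonzero rows (pivots: γ,ΔT)
Repeat: γ,ΔT; free: f,t,ω
RREF:
  r0: [   1    1    0   -1    1]
  r1: [   0    0    1    0    0]
Fix exponent of f at 1, t at 0, ω at 0; solve each RREF row for its pivot's exponent:
  r0: exp(γ) + (1)·1 = 0 ⇒ exp(γ) = -1
  r1: exp(ΔT) + (0)·1 = 0 ⇒ exp(ΔT) = 0
Π_1 = γ^-1 · f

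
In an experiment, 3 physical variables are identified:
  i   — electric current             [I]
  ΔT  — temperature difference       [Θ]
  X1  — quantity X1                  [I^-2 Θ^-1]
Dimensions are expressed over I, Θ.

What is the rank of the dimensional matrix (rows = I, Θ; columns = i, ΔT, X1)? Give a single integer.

2

Exponent matrix [I,Θ] × [i,ΔT,X1]:
  I: [ 1  0 -2]
  Θ: [ 0  1 -1]
RREF → pivots at {i,ΔT} ⇒ r = 2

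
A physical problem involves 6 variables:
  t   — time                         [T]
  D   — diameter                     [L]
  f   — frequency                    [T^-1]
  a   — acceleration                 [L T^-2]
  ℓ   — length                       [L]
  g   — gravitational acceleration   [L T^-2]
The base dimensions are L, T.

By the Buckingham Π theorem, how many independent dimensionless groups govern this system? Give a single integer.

Dimensional matrix (L×T by t×D×f×a×ℓ×g):
  L: [ 0  1  0  1  1  1]
  T: [ 1  0 -1 -2  0 -2]
Row reduction gives pivot columns t,D; rank = 2
6 vars − rank 2 = 4 Π groups

4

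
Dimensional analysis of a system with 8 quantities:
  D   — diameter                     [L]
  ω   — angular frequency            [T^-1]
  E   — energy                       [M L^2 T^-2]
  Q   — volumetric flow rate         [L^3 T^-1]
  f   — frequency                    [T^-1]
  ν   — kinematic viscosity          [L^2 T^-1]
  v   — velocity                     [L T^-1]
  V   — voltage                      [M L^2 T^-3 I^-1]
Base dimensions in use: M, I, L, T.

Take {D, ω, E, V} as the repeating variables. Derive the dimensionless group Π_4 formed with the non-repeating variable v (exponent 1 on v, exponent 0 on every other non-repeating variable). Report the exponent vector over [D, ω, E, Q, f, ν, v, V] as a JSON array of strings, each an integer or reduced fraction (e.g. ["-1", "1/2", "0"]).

["-1", "-1", "0", "0", "0", "0", "1", "0"]

Write exponents as rows M,I,L,T / cols D,ω,E,Q,f,ν,v,V:
  M: [ 0  0  1  0  0  0  0  1]
  I: [ 0  0  0  0  0  0  0 -1]
  L: [ 1  0  2  3  0  2  1  2]
  T: [ 0 -1 -2 -1 -1 -1 -1 -3]
RREF → pivots at {D,ω,E,V} ⇒ r = 4
Repeat: D,ω,E,V; free: Q,f,ν,v
RREF:
  r0: [   1    0    0    3    0    2    1    0]
  r1: [   0    1    0    1    1    1    1    0]
  r2: [   0    0    1    0    0    0    0    0]
  r3: [   0    0    0    0    0    0    0    1]
Fix exponent of v at 1, Q at 0, f at 0, ν at 0; solve each RREF row for its pivot's exponent:
  r0: exp(D) + (1)·1 = 0 ⇒ exp(D) = -1
  r1: exp(ω) + (1)·1 = 0 ⇒ exp(ω) = -1
  r2: exp(E) + (0)·1 = 0 ⇒ exp(E) = 0
  r3: exp(V) + (0)·1 = 0 ⇒ exp(V) = 0
Π_4 = D^-1 · ω^-1 · v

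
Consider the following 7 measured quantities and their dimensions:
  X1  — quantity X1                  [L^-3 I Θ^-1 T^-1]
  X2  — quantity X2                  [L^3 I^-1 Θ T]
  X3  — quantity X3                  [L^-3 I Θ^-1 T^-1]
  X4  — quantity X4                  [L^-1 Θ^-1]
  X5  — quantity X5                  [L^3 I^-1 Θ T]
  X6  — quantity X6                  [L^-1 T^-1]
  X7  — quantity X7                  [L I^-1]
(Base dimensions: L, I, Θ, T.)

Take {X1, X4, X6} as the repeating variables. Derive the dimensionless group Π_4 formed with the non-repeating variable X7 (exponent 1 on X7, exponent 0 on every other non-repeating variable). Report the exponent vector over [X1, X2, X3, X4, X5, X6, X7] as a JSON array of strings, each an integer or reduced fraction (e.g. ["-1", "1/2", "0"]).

["1", "0", "0", "-1", "0", "-1", "1"]

Write exponents as rows L,I,Θ,T / cols X1,X2,X3,X4,X5,X6,X7:
  L: [-3  3 -3 -1  3 -1  1]
  I: [ 1 -1  1  0 -1  0 -1]
  Θ: [-1  1 -1 -1  1  0  0]
  T: [-1  1 -1  0  1 -1  0]
Echelon form has 3 nonzero rows (pivots: X1,X4,X6)
Pivot set = {X1,X4,X6}, free = {X2,X3,X5,X7}
RREF:
  r0: [   1   -1    1    0   -1    0   -1]
  r1: [   0    0    0    1    0    0    1]
  r2: [   0    0    0    0    0    1    1]
  r3: [   0    0    0    0    0    0    0]
Fix exponent of X7 at 1, X2 at 0, X3 at 0, X5 at 0; solve each RREF row for its pivot's exponent:
  r0: exp(X1) + (-1)·1 = 0 ⇒ exp(X1) = 1
  r1: exp(X4) + (1)·1 = 0 ⇒ exp(X4) = -1
  r2: exp(X6) + (1)·1 = 0 ⇒ exp(X6) = -1
Π_4 = X1 · X4^-1 · X6^-1 · X7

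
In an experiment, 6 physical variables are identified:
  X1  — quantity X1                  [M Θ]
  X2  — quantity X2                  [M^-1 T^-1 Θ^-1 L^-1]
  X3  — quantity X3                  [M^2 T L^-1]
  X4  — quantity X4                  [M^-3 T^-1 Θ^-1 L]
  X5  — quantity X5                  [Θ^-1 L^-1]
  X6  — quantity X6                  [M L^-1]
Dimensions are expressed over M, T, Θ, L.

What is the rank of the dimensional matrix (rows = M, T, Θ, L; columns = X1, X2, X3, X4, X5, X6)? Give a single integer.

3

Dimensional matrix (M×T×Θ×L by X1×X2×X3×X4×X5×X6):
  M: [ 1 -1  2 -3  0  1]
  T: [ 0 -1  1 -1  0  0]
  Θ: [ 1 -1  0 -1 -1  0]
  L: [ 0 -1 -1  1 -1 -1]
RREF → pivots at {X1,X2,X3} ⇒ r = 3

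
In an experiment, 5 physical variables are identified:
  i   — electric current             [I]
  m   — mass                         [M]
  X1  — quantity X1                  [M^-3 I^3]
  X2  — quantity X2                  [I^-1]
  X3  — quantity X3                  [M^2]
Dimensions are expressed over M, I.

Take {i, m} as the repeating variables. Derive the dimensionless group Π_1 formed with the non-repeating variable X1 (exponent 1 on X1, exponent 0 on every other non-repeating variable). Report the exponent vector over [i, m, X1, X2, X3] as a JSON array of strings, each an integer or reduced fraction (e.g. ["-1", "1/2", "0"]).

["-3", "3", "1", "0", "0"]

Exponent matrix [M,I] × [i,m,X1,X2,X3]:
  M: [ 0  1 -3  0  2]
  I: [ 1  0  3 -1  0]
Row reduction gives pivot columns i,m; rank = 2
Pivot set = {i,m}, free = {X1,X2,X3}
RREF:
  r0: [   1    0    3   -1    0]
  r1: [   0    1   -3    0    2]
Fix exponent of X1 at 1, X2 at 0, X3 at 0; solve each RREF row for its pivot's exponent:
  r0: exp(i) + (3)·1 = 0 ⇒ exp(i) = -3
  r1: exp(m) + (-3)·1 = 0 ⇒ exp(m) = 3
Π_1 = i^-3 · m^3 · X1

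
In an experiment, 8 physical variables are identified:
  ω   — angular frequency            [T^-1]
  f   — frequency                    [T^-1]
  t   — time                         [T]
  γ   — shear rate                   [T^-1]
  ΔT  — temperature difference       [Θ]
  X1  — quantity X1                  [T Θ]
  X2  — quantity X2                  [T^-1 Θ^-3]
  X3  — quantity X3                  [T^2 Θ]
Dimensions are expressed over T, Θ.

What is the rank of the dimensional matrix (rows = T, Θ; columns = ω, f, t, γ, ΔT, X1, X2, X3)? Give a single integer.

2

Write exponents as rows T,Θ / cols ω,f,t,γ,ΔT,X1,X2,X3:
  T: [-1 -1  1 -1  0  1 -1  2]
  Θ: [ 0  0  0  0  1  1 -3  1]
Row reduction gives pivot columns ω,ΔT; rank = 2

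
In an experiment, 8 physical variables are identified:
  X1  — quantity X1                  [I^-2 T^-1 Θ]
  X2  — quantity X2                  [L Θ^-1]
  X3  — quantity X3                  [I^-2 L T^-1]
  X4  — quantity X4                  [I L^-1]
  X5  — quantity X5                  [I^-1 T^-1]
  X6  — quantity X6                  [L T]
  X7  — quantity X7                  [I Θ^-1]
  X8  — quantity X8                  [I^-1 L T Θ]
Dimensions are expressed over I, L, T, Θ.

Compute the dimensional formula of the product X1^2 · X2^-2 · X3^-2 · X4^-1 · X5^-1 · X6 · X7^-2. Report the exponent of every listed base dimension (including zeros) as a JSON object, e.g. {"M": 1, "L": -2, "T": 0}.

{"I": -2, "L": -2, "T": 2, "Θ": 6}

Write exponents as rows I,L,T,Θ / cols X1,X2,X3,X4,X5,X6,X7,X8:
  I: [-2  0 -2  1 -1  0  1 -1]
  L: [ 0  1  1 -1  0  1  0  1]
  T: [-1  0 -1  0 -1  1  0  1]
  Θ: [ 1 -1  0  0  0  0 -1  1]
  [I]: (2)·-2+(-2)·0+(-2)·-2+(-1)·1+(-1)·-1+(1)·0+(-2)·1 = -2
  [L]: (2)·0+(-2)·1+(-2)·1+(-1)·-1+(-1)·0+(1)·1+(-2)·0 = -2
  [T]: (2)·-1+(-2)·0+(-2)·-1+(-1)·0+(-1)·-1+(1)·1+(-2)·0 = 2
  [Θ]: (2)·1+(-2)·-1+(-2)·0+(-1)·0+(-1)·0+(1)·0+(-2)·-1 = 6
⇒ I^-2 L^-2 T^2 Θ^6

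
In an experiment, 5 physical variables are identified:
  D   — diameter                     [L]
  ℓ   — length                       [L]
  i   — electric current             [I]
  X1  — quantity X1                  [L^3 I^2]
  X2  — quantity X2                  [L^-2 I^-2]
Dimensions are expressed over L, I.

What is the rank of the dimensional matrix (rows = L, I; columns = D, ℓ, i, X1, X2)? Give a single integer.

Dimensional matrix (L×I by D×ℓ×i×X1×X2):
  L: [ 1  1  0  3 -2]
  I: [ 0  0  1  2 -2]
Row reduction gives pivot columns D,i; rank = 2

2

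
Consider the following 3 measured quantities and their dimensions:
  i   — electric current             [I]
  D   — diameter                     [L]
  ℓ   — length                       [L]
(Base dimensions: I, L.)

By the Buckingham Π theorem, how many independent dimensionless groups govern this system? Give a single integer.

1

Exponent matrix [I,L] × [i,D,ℓ]:
  I: [ 1  0  0]
  L: [ 0  1  1]
Echelon form has 2 nonzero rows (pivots: i,D)
Π count = n − r = 3 − 2 = 1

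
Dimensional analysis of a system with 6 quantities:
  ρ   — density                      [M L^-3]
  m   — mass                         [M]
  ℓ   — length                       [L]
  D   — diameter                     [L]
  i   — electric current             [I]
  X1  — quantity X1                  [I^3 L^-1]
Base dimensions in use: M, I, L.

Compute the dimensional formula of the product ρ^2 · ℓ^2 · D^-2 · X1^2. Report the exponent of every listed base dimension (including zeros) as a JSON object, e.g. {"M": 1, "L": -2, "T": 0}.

Exponent matrix [M,I,L] × [ρ,m,ℓ,D,i,X1]:
  M: [ 1  1  0  0  0  0]
  I: [ 0  0  0  0  1  3]
  L: [-3  0  1  1  0 -1]
  [M]: (2)·1+(2)·0+(-2)·0+(2)·0 = 2
  [I]: (2)·0+(2)·0+(-2)·0+(2)·3 = 6
  [L]: (2)·-3+(2)·1+(-2)·1+(2)·-1 = -8
⇒ M^2 I^6 L^-8

{"M": 2, "I": 6, "L": -8}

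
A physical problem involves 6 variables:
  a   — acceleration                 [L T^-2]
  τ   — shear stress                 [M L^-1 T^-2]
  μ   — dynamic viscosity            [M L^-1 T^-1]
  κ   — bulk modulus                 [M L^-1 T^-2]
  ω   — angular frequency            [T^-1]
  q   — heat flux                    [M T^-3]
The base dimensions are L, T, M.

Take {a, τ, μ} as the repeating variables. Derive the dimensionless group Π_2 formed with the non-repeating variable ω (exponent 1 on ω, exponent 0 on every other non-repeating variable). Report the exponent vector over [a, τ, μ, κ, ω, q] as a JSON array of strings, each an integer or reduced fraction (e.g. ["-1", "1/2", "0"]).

Dimensional matrix (L×T×M by a×τ×μ×κ×ω×q):
  L: [ 1 -1 -1 -1  0  0]
  T: [-2 -2 -1 -2 -1 -3]
  M: [ 0  1  1  1  0  1]
Row reduction gives pivot columns a,τ,μ; rank = 3
Repeat: a,τ,μ; free: κ,ω,q
RREF:
  r0: [   1    0    0    0    0    1]
  r1: [   0    1    0    1    1    0]
  r2: [   0    0    1    0   -1    1]
Fix exponent of ω at 1, κ at 0, q at 0; solve each RREF row for its pivot's exponent:
  r0: exp(a) + (0)·1 = 0 ⇒ exp(a) = 0
  r1: exp(τ) + (1)·1 = 0 ⇒ exp(τ) = -1
  r2: exp(μ) + (-1)·1 = 0 ⇒ exp(μ) = 1
Π_2 = τ^-1 · μ · ω

["0", "-1", "1", "0", "1", "0"]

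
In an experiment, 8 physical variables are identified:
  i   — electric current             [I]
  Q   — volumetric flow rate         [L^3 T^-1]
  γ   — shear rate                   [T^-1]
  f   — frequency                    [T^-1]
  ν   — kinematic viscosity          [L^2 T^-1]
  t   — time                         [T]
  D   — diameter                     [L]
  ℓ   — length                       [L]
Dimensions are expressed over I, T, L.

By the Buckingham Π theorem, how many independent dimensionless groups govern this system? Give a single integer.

Write exponents as rows I,T,L / cols i,Q,γ,f,ν,t,D,ℓ:
  I: [ 1  0  0  0  0  0  0  0]
  T: [ 0 -1 -1 -1 -1  1  0  0]
  L: [ 0  3  0  0  2  0  1  1]
Row reduction gives pivot columns i,Q,γ; rank = 3
8 vars − rank 3 = 5 Π groups

5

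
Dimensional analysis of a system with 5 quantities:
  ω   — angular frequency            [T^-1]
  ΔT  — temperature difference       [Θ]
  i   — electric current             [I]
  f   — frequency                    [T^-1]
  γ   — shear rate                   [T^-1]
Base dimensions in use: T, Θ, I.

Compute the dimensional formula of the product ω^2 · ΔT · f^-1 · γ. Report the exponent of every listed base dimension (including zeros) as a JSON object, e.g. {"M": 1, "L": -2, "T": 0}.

Exponent matrix [T,Θ,I] × [ω,ΔT,i,f,γ]:
  T: [-1  0  0 -1 -1]
  Θ: [ 0  1  0  0  0]
  I: [ 0  0  1  0  0]
  [T]: (2)·-1+(1)·0+(-1)·-1+(1)·-1 = -2
  [Θ]: (2)·0+(1)·1+(-1)·0+(1)·0 = 1
  [I]: (2)·0+(1)·0+(-1)·0+(1)·0 = 0
⇒ T^-2 Θ

{"T": -2, "Θ": 1, "I": 0}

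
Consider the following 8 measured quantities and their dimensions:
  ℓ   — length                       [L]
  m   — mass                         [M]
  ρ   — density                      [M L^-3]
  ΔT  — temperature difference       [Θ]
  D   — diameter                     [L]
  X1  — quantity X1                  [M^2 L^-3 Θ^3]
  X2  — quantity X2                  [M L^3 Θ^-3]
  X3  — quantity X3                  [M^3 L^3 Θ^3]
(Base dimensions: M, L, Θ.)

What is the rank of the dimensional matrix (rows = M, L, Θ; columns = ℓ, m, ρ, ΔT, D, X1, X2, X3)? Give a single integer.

3

Dimensional matrix (M×L×Θ by ℓ×m×ρ×ΔT×D×X1×X2×X3):
  M: [ 0  1  1  0  0  2  1  3]
  L: [ 1  0 -3  0  1 -3  3  3]
  Θ: [ 0  0  0  1  0  3 -3  3]
RREF → pivots at {ℓ,m,ΔT} ⇒ r = 3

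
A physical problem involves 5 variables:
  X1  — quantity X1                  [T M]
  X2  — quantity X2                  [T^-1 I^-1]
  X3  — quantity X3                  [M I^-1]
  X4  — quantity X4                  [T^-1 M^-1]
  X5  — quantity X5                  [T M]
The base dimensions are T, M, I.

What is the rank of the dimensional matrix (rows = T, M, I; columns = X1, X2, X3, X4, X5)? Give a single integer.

Dimensional matrix (T×M×I by X1×X2×X3×X4×X5):
  T: [ 1 -1  0 -1  1]
  M: [ 1  0  1 -1  1]
  I: [ 0 -1 -1  0  0]
Row reduction gives pivot columns X1,X2; rank = 2

2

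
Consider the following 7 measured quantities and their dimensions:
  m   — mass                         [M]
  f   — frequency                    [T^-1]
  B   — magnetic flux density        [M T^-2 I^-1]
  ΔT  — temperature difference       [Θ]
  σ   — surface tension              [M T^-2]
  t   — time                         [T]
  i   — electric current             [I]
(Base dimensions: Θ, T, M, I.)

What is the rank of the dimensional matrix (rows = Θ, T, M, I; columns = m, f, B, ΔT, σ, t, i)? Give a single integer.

4

Exponent matrix [Θ,T,M,I] × [m,f,B,ΔT,σ,t,i]:
  Θ: [ 0  0  0  1  0  0  0]
  T: [ 0 -1 -2  0 -2  1  0]
  M: [ 1  0  1  0  1  0  0]
  I: [ 0  0 -1  0  0  0  1]
Echelon form has 4 nonzero rows (pivots: m,f,B,ΔT)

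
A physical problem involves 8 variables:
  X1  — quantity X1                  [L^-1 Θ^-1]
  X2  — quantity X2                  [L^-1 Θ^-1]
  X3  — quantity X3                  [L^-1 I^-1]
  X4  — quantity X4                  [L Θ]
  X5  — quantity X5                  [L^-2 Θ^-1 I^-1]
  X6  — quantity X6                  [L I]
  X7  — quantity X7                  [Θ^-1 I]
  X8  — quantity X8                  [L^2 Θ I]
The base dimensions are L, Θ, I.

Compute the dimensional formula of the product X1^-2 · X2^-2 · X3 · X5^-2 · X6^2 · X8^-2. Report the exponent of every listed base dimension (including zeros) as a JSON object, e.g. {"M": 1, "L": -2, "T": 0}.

{"L": 5, "Θ": 4, "I": 1}

Write exponents as rows L,Θ,I / cols X1,X2,X3,X4,X5,X6,X7,X8:
  L: [-1 -1 -1  1 -2  1  0  2]
  Θ: [-1 -1  0  1 -1  0 -1  1]
  I: [ 0  0 -1  0 -1  1  1  1]
  [L]: (-2)·-1+(-2)·-1+(1)·-1+(-2)·-2+(2)·1+(-2)·2 = 5
  [Θ]: (-2)·-1+(-2)·-1+(1)·0+(-2)·-1+(2)·0+(-2)·1 = 4
  [I]: (-2)·0+(-2)·0+(1)·-1+(-2)·-1+(2)·1+(-2)·1 = 1
⇒ L^5 Θ^4 I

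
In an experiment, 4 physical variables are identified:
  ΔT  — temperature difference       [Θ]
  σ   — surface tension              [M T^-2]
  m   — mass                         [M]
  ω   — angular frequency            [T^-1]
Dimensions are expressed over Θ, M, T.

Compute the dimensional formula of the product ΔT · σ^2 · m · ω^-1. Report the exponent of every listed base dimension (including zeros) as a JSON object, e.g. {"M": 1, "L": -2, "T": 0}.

Write exponents as rows Θ,M,T / cols ΔT,σ,m,ω:
  Θ: [ 1  0  0  0]
  M: [ 0  1  1  0]
  T: [ 0 -2  0 -1]
  [Θ]: (1)·1+(2)·0+(1)·0+(-1)·0 = 1
  [M]: (1)·0+(2)·1+(1)·1+(-1)·0 = 3
  [T]: (1)·0+(2)·-2+(1)·0+(-1)·-1 = -3
⇒ Θ M^3 T^-3

{"Θ": 1, "M": 3, "T": -3}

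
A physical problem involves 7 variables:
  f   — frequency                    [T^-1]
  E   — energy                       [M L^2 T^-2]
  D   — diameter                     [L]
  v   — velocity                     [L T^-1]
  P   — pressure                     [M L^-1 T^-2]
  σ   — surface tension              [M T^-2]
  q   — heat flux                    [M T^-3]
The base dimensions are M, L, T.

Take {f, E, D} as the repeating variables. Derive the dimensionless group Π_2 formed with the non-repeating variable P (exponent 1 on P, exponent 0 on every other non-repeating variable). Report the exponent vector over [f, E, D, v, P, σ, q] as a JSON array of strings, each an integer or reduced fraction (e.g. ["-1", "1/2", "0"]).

["0", "-1", "3", "0", "1", "0", "0"]

Dimensional matrix (M×L×T by f×E×D×v×P×σ×q):
  M: [ 0  1  0  0  1  1  1]
  L: [ 0  2  1  1 -1  0  0]
  T: [-1 -2  0 -1 -2 -2 -3]
RREF → pivots at {f,E,D} ⇒ r = 3
Pivot set = {f,E,D}, free = {v,P,σ,q}
RREF:
  r0: [   1    0    0    1    0    0    1]
  r1: [   0    1    0    0    1    1    1]
  r2: [   0    0    1    1   -3   -2   -2]
Fix exponent of P at 1, v at 0, σ at 0, q at 0; solve each RREF row for its pivot's exponent:
  r0: exp(f) + (0)·1 = 0 ⇒ exp(f) = 0
  r1: exp(E) + (1)·1 = 0 ⇒ exp(E) = -1
  r2: exp(D) + (-3)·1 = 0 ⇒ exp(D) = 3
Π_2 = E^-1 · D^3 · P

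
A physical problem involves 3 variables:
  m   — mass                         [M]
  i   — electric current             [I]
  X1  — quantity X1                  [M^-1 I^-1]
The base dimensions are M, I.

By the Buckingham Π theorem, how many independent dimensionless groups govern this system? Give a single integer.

1

Exponent matrix [M,I] × [m,i,X1]:
  M: [ 1  0 -1]
  I: [ 0  1 -1]
Echelon form has 2 nonzero rows (pivots: m,i)
Π count = n − r = 3 − 2 = 1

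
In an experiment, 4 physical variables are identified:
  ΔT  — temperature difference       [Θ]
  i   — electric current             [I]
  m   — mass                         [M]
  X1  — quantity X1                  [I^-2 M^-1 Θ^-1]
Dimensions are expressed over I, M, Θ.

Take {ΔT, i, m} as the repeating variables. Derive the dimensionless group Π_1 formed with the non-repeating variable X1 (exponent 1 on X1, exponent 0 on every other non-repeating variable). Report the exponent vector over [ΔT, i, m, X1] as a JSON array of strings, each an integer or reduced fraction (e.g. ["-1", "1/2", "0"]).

["1", "2", "1", "1"]

Write exponents as rows I,M,Θ / cols ΔT,i,m,X1:
  I: [ 0  1  0 -2]
  M: [ 0  0  1 -1]
  Θ: [ 1  0  0 -1]
Echelon form has 3 nonzero rows (pivots: ΔT,i,m)
Repeat: ΔT,i,m; free: X1
RREF:
  r0: [   1    0    0   -1]
  r1: [   0    1    0   -2]
  r2: [   0    0    1   -1]
Fix exponent of X1 at 1; solve each RREF row for its pivot's exponent:
  r0: exp(ΔT) + (-1)·1 = 0 ⇒ exp(ΔT) = 1
  r1: exp(i) + (-2)·1 = 0 ⇒ exp(i) = 2
  r2: exp(m) + (-1)·1 = 0 ⇒ exp(m) = 1
Π_1 = ΔT · i^2 · m · X1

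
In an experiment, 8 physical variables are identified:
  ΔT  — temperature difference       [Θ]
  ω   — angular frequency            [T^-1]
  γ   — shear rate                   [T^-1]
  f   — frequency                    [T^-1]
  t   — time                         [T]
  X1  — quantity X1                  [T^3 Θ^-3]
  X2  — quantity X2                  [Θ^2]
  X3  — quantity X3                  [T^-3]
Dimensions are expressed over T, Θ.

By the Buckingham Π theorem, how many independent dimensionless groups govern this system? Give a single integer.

6

Write exponents as rows T,Θ / cols ΔT,ω,γ,f,t,X1,X2,X3:
  T: [ 0 -1 -1 -1  1  3  0 -3]
  Θ: [ 1  0  0  0  0 -3  2  0]
Row reduction gives pivot columns ΔT,ω; rank = 2
Π count = n − r = 8 − 2 = 6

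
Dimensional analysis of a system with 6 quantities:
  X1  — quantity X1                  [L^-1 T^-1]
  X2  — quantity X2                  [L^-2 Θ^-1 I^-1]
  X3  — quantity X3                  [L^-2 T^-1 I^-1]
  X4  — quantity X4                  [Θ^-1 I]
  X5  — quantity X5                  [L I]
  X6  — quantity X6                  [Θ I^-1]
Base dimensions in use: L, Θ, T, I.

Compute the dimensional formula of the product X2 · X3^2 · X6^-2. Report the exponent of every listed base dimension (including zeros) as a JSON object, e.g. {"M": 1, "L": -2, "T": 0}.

Dimensional matrix (L×Θ×T×I by X1×X2×X3×X4×X5×X6):
  L: [-1 -2 -2  0  1  0]
  Θ: [ 0 -1  0 -1  0  1]
  T: [-1  0 -1  0  0  0]
  I: [ 0 -1 -1  1  1 -1]
  [L]: (1)·-2+(2)·-2+(-2)·0 = -6
  [Θ]: (1)·-1+(2)·0+(-2)·1 = -3
  [T]: (1)·0+(2)·-1+(-2)·0 = -2
  [I]: (1)·-1+(2)·-1+(-2)·-1 = -1
⇒ L^-6 Θ^-3 T^-2 I^-1

{"L": -6, "Θ": -3, "T": -2, "I": -1}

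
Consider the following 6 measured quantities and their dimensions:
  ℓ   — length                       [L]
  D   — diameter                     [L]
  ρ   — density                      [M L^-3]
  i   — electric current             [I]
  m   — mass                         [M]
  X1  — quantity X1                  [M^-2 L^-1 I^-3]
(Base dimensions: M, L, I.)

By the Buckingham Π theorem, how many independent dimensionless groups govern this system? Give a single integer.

3

Exponent matrix [M,L,I] × [ℓ,D,ρ,i,m,X1]:
  M: [ 0  0  1  0  1 -2]
  L: [ 1  1 -3  0  0 -1]
  I: [ 0  0  0  1  0 -3]
RREF → pivots at {ℓ,ρ,i} ⇒ r = 3
Π count = n − r = 6 − 3 = 3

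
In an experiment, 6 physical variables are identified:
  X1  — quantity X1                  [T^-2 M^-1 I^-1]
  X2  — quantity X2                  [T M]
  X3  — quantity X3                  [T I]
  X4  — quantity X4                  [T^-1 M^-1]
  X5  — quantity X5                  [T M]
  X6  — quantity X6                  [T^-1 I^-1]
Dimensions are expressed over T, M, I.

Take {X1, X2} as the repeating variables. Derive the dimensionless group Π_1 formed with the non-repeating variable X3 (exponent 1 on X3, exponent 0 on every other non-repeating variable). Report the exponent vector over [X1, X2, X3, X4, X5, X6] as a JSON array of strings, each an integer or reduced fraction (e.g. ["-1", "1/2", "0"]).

Write exponents as rows T,M,I / cols X1,X2,X3,X4,X5,X6:
  T: [-2  1  1 -1  1 -1]
  M: [-1  1  0 -1  1  0]
  I: [-1  0  1  0  0 -1]
RREF → pivots at {X1,X2} ⇒ r = 2
Repeat: X1,X2; free: X3,X4,X5,X6
RREF:
  r0: [   1    0   -1    0    0    1]
  r1: [   0    1   -1   -1    1    1]
  r2: [   0    0    0    0    0    0]
Fix exponent of X3 at 1, X4 at 0, X5 at 0, X6 at 0; solve each RREF row for its pivot's exponent:
  r0: exp(X1) + (-1)·1 = 0 ⇒ exp(X1) = 1
  r1: exp(X2) + (-1)·1 = 0 ⇒ exp(X2) = 1
Π_1 = X1 · X2 · X3

["1", "1", "1", "0", "0", "0"]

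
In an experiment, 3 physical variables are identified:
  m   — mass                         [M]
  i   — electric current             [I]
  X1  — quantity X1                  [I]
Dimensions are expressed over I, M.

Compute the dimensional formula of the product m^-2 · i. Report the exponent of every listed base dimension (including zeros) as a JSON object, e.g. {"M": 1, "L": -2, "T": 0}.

{"I": 1, "M": -2}

Dimensional matrix (I×M by m×i×X1):
  I: [ 0  1  1]
  M: [ 1  0  0]
  [I]: (-2)·0+(1)·1 = 1
  [M]: (-2)·1+(1)·0 = -2
⇒ I M^-2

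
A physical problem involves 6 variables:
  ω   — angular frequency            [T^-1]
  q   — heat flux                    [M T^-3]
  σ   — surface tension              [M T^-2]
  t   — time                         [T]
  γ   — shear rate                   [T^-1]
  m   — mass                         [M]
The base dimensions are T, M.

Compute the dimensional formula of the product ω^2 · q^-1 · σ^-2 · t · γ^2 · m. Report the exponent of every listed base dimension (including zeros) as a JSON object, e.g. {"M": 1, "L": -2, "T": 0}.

Write exponents as rows T,M / cols ω,q,σ,t,γ,m:
  T: [-1 -3 -2  1 -1  0]
  M: [ 0  1  1  0  0  1]
  [T]: (2)·-1+(-1)·-3+(-2)·-2+(1)·1+(2)·-1+(1)·0 = 4
  [M]: (2)·0+(-1)·1+(-2)·1+(1)·0+(2)·0+(1)·1 = -2
⇒ T^4 M^-2

{"T": 4, "M": -2}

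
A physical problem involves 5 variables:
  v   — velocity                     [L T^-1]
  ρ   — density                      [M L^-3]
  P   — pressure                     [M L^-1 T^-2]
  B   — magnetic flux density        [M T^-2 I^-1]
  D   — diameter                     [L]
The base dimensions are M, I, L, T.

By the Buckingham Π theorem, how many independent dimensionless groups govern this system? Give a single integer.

Exponent matrix [M,I,L,T] × [v,ρ,P,B,D]:
  M: [ 0  1  1  1  0]
  I: [ 0  0  0 -1  0]
  L: [ 1 -3 -1  0  1]
  T: [-1  0 -2 -2  0]
RREF → pivots at {v,ρ,B,D} ⇒ r = 4
n=5, r=4 ⇒ 1 dimensionless group

1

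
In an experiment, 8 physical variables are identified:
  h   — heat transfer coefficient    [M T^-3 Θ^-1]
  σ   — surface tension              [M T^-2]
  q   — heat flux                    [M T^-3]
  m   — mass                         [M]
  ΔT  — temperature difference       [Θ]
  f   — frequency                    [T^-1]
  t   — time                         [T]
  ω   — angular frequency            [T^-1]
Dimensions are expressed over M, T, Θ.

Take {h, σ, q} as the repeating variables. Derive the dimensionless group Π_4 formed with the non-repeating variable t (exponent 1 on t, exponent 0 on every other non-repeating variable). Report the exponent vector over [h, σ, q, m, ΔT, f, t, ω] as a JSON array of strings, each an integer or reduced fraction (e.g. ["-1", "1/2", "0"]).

["0", "-1", "1", "0", "0", "0", "1", "0"]

Dimensional matrix (M×T×Θ by h×σ×q×m×ΔT×f×t×ω):
  M: [ 1  1  1  1  0  0  0  0]
  T: [-3 -2 -3  0  0 -1  1 -1]
  Θ: [-1  0  0  0  1  0  0  0]
Echelon form has 3 nonzero rows (pivots: h,σ,q)
Pivot set = {h,σ,q}, free = {m,ΔT,f,t,ω}
RREF:
  r0: [   1    0    0    0   -1    0    0    0]
  r1: [   0    1    0    3    0   -1    1   -1]
  r2: [   0    0    1   -2    1    1   -1    1]
Fix exponent of t at 1, m at 0, ΔT at 0, f at 0, ω at 0; solve each RREF row for its pivot's exponent:
  r0: exp(h) + (0)·1 = 0 ⇒ exp(h) = 0
  r1: exp(σ) + (1)·1 = 0 ⇒ exp(σ) = -1
  r2: exp(q) + (-1)·1 = 0 ⇒ exp(q) = 1
Π_4 = σ^-1 · q · t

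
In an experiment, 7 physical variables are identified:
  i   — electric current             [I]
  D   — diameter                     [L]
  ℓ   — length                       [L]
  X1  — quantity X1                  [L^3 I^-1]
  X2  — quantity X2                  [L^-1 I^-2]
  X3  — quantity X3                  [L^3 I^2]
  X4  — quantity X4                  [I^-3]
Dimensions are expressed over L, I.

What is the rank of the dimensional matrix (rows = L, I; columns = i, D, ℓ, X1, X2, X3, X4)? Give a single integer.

Exponent matrix [L,I] × [i,D,ℓ,X1,X2,X3,X4]:
  L: [ 0  1  1  3 -1  3  0]
  I: [ 1  0  0 -1 -2  2 -3]
Row reduction gives pivot columns i,D; rank = 2

2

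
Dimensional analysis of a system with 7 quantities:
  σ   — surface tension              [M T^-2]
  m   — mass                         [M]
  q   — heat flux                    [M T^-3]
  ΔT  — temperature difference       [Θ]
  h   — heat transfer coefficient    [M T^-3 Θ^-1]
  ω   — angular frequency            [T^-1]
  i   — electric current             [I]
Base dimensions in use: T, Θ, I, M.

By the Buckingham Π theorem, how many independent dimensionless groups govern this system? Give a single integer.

3

Exponent matrix [T,Θ,I,M] × [σ,m,q,ΔT,h,ω,i]:
  T: [-2  0 -3  0 -3 -1  0]
  Θ: [ 0  0  0  1 -1  0  0]
  I: [ 0  0  0  0  0  0  1]
  M: [ 1  1  1  0  1  0  0]
Echelon form has 4 nonzero rows (pivots: σ,m,ΔT,i)
Π count = n − r = 7 − 4 = 3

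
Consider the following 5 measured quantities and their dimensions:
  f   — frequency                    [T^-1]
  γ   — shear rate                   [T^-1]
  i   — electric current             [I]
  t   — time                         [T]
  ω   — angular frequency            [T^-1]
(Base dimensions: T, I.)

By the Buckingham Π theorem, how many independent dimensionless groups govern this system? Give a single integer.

Exponent matrix [T,I] × [f,γ,i,t,ω]:
  T: [-1 -1  0  1 -1]
  I: [ 0  0  1  0  0]
Echelon form has 2 nonzero rows (pivots: f,i)
n=5, r=2 ⇒ 3 dimensionless groups

3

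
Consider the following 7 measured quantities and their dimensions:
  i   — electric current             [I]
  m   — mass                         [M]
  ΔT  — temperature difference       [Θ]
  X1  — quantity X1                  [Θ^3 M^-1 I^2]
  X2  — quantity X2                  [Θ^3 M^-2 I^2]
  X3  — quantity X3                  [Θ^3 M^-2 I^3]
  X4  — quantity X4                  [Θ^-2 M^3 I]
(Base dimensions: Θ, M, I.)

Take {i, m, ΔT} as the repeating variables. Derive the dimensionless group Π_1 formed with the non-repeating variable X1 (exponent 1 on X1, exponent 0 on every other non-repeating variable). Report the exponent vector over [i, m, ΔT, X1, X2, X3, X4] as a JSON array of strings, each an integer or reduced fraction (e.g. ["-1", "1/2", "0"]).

Exponent matrix [Θ,M,I] × [i,m,ΔT,X1,X2,X3,X4]:
  Θ: [ 0  0  1  3  3  3 -2]
  M: [ 0  1  0 -1 -2 -2  3]
  I: [ 1  0  0  2  2  3  1]
RREF → pivots at {i,m,ΔT} ⇒ r = 3
Pivot set = {i,m,ΔT}, free = {X1,X2,X3,X4}
RREF:
  r0: [   1    0    0    2    2    3    1]
  r1: [   0    1    0   -1   -2   -2    3]
  r2: [   0    0    1    3    3    3   -2]
Fix exponent of X1 at 1, X2 at 0, X3 at 0, X4 at 0; solve each RREF row for its pivot's exponent:
  r0: exp(i) + (2)·1 = 0 ⇒ exp(i) = -2
  r1: exp(m) + (-1)·1 = 0 ⇒ exp(m) = 1
  r2: exp(ΔT) + (3)·1 = 0 ⇒ exp(ΔT) = -3
Π_1 = i^-2 · m · ΔT^-3 · X1

["-2", "1", "-3", "1", "0", "0", "0"]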